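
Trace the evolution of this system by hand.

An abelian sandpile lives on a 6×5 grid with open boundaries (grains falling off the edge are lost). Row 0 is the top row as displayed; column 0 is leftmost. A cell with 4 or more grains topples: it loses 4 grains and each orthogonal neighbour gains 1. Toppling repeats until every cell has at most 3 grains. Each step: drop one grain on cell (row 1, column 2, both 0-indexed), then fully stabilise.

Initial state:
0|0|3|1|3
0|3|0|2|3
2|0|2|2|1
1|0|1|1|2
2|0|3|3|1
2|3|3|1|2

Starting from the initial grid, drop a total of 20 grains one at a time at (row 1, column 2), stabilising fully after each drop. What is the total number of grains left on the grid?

58

k=0  0|0|3|1|3
0|3|0|2|3
2|0|2|2|1
1|0|1|1|2
2|0|3|3|1
2|3|3|1|2
k=1  0|0|3|1|3
0|3|1|2|3
2|0|2|2|1
1|0|1|1|2
2|0|3|3|1
2|3|3|1|2
k=2  0|0|3|1|3
0|3|2|2|3
2|0|2|2|1
1|0|1|1|2
2|0|3|3|1
2|3|3|1|2
k=3  0|0|3|1|3
0|3|3|2|3
2|0|2|2|1
1|0|1|1|2
2|0|3|3|1
2|3|3|1|2
k=4  0|2|0|2|3
1|0|2|3|3
2|1|3|2|1
1|0|1|1|2
2|0|3|3|1
2|3|3|1|2
k=5  0|2|0|2|3
1|0|3|3|3
2|1|3|2|1
1|0|1|1|2
2|0|3|3|1
2|3|3|1|2
k=6  0|2|2|0|1
1|1|2|3|1
2|2|1|0|3
1|0|2|2|2
2|0|3|3|1
2|3|3|1|2
k=7  0|2|2|0|1
1|1|3|3|1
2|2|1|0|3
1|0|2|2|2
2|0|3|3|1
2|3|3|1|2
k=8  0|2|3|1|1
1|2|1|0|2
2|2|2|1|3
1|0|2|2|2
2|0|3|3|1
2|3|3|1|2
k=9  0|2|3|1|1
1|2|2|0|2
2|2|2|1|3
1|0|2|2|2
2|0|3|3|1
2|3|3|1|2
k=10  0|2|3|1|1
1|2|3|0|2
2|2|2|1|3
1|0|2|2|2
2|0|3|3|1
2|3|3|1|2
k=11  0|3|0|2|1
1|3|1|1|2
2|2|3|1|3
1|0|2|2|2
2|0|3|3|1
2|3|3|1|2
k=12  0|3|0|2|1
1|3|2|1|2
2|2|3|1|3
1|0|2|2|2
2|0|3|3|1
2|3|3|1|2
k=13  0|3|0|2|1
1|3|3|1|2
2|2|3|1|3
1|0|2|2|2
2|0|3|3|1
2|3|3|1|2
k=14  1|0|2|2|1
2|2|2|2|2
3|0|1|2|3
1|1|3|2|2
2|0|3|3|1
2|3|3|1|2
k=15  1|0|2|2|1
2|2|3|2|2
3|0|1|2|3
1|1|3|2|2
2|0|3|3|1
2|3|3|1|2
k=16  1|0|3|2|1
2|3|0|3|2
3|0|2|2|3
1|1|3|2|2
2|0|3|3|1
2|3|3|1|2
k=17  1|0|3|2|1
2|3|1|3|2
3|0|2|2|3
1|1|3|2|2
2|0|3|3|1
2|3|3|1|2
k=18  1|0|3|2|1
2|3|2|3|2
3|0|2|2|3
1|1|3|2|2
2|0|3|3|1
2|3|3|1|2
k=19  1|0|3|2|1
2|3|3|3|2
3|0|2|2|3
1|1|3|2|2
2|0|3|3|1
2|3|3|1|2
k=20  1|2|1|0|2
3|0|3|1|3
3|1|3|3|3
1|1|3|2|2
2|0|3|3|1
2|3|3|1|2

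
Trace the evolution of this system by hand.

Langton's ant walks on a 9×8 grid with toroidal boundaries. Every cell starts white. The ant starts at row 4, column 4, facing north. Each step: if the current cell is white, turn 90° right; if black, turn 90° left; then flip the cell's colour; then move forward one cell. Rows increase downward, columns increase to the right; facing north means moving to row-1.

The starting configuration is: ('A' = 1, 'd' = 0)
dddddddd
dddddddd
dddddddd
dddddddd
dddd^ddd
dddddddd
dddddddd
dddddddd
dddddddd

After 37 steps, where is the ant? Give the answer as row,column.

k=0  dddddddd
dddddddd
dddddddd
dddddddd
dddd^ddd
dddddddd
dddddddd
dddddddd
dddddddd
k=1  dddddddd
dddddddd
dddddddd
dddddddd
ddddA>dd
dddddddd
dddddddd
dddddddd
dddddddd
k=2  dddddddd
dddddddd
dddddddd
dddddddd
ddddAAdd
dddddvdd
dddddddd
dddddddd
dddddddd
k=3  dddddddd
dddddddd
dddddddd
dddddddd
ddddAAdd
dddd<Add
dddddddd
dddddddd
dddddddd
k=4  dddddddd
dddddddd
dddddddd
dddddddd
dddd^Add
ddddAAdd
dddddddd
dddddddd
dddddddd
k=5  dddddddd
dddddddd
dddddddd
dddddddd
ddd<dAdd
ddddAAdd
dddddddd
dddddddd
dddddddd
k=6  dddddddd
dddddddd
dddddddd
ddd^dddd
dddAdAdd
ddddAAdd
dddddddd
dddddddd
dddddddd
k=7  dddddddd
dddddddd
dddddddd
dddA>ddd
dddAdAdd
ddddAAdd
dddddddd
dddddddd
dddddddd
k=8  dddddddd
dddddddd
dddddddd
dddAAddd
dddAvAdd
ddddAAdd
dddddddd
dddddddd
dddddddd
k=9  dddddddd
dddddddd
dddddddd
dddAAddd
ddd<AAdd
ddddAAdd
dddddddd
dddddddd
dddddddd
k=10  dddddddd
dddddddd
dddddddd
dddAAddd
ddddAAdd
dddvAAdd
dddddddd
dddddddd
dddddddd
k=11  dddddddd
dddddddd
dddddddd
dddAAddd
ddddAAdd
dd<AAAdd
dddddddd
dddddddd
dddddddd
k=12  dddddddd
dddddddd
dddddddd
dddAAddd
dd^dAAdd
ddAAAAdd
dddddddd
dddddddd
dddddddd
k=13  dddddddd
dddddddd
dddddddd
dddAAddd
ddA>AAdd
ddAAAAdd
dddddddd
dddddddd
dddddddd
k=14  dddddddd
dddddddd
dddddddd
dddAAddd
ddAAAAdd
ddAvAAdd
dddddddd
dddddddd
dddddddd
k=15  dddddddd
dddddddd
dddddddd
dddAAddd
ddAAAAdd
ddAd>Add
dddddddd
dddddddd
dddddddd
k=16  dddddddd
dddddddd
dddddddd
dddAAddd
ddAA^Add
ddAddAdd
dddddddd
dddddddd
dddddddd
k=17  dddddddd
dddddddd
dddddddd
dddAAddd
ddA<dAdd
ddAddAdd
dddddddd
dddddddd
dddddddd
k=18  dddddddd
dddddddd
dddddddd
dddAAddd
ddAddAdd
ddAvdAdd
dddddddd
dddddddd
dddddddd
k=19  dddddddd
dddddddd
dddddddd
dddAAddd
ddAddAdd
dd<AdAdd
dddddddd
dddddddd
dddddddd
k=20  dddddddd
dddddddd
dddddddd
dddAAddd
ddAddAdd
dddAdAdd
ddvddddd
dddddddd
dddddddd
k=21  dddddddd
dddddddd
dddddddd
dddAAddd
ddAddAdd
dddAdAdd
d<Addddd
dddddddd
dddddddd
k=22  dddddddd
dddddddd
dddddddd
dddAAddd
ddAddAdd
d^dAdAdd
dAAddddd
dddddddd
dddddddd
k=23  dddddddd
dddddddd
dddddddd
dddAAddd
ddAddAdd
dA>AdAdd
dAAddddd
dddddddd
dddddddd
k=24  dddddddd
dddddddd
dddddddd
dddAAddd
ddAddAdd
dAAAdAdd
dAvddddd
dddddddd
dddddddd
k=25  dddddddd
dddddddd
dddddddd
dddAAddd
ddAddAdd
dAAAdAdd
dAd>dddd
dddddddd
dddddddd
k=26  dddddddd
dddddddd
dddddddd
dddAAddd
ddAddAdd
dAAAdAdd
dAdAdddd
dddvdddd
dddddddd
k=27  dddddddd
dddddddd
dddddddd
dddAAddd
ddAddAdd
dAAAdAdd
dAdAdddd
dd<Adddd
dddddddd
k=28  dddddddd
dddddddd
dddddddd
dddAAddd
ddAddAdd
dAAAdAdd
dA^Adddd
ddAAdddd
dddddddd
k=29  dddddddd
dddddddd
dddddddd
dddAAddd
ddAddAdd
dAAAdAdd
dAA>dddd
ddAAdddd
dddddddd
k=30  dddddddd
dddddddd
dddddddd
dddAAddd
ddAddAdd
dAA^dAdd
dAAddddd
ddAAdddd
dddddddd
k=31  dddddddd
dddddddd
dddddddd
dddAAddd
ddAddAdd
dA<ddAdd
dAAddddd
ddAAdddd
dddddddd
k=32  dddddddd
dddddddd
dddddddd
dddAAddd
ddAddAdd
dAdddAdd
dAvddddd
ddAAdddd
dddddddd
k=33  dddddddd
dddddddd
dddddddd
dddAAddd
ddAddAdd
dAdddAdd
dAd>dddd
ddAAdddd
dddddddd
k=34  dddddddd
dddddddd
dddddddd
dddAAddd
ddAddAdd
dAdddAdd
dAdAdddd
ddAvdddd
dddddddd
k=35  dddddddd
dddddddd
dddddddd
dddAAddd
ddAddAdd
dAdddAdd
dAdAdddd
ddAd>ddd
dddddddd
k=36  dddddddd
dddddddd
dddddddd
dddAAddd
ddAddAdd
dAdddAdd
dAdAdddd
ddAdAddd
ddddvddd
k=37  dddddddd
dddddddd
dddddddd
dddAAddd
ddAddAdd
dAdddAdd
dAdAdddd
ddAdAddd
ddd<Addd

8,3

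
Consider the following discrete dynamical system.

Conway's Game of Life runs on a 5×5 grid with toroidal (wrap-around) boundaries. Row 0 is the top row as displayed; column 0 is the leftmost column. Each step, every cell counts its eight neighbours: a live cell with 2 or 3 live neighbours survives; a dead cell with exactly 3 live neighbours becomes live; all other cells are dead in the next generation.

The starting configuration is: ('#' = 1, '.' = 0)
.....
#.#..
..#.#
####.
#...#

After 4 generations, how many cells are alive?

step 0: .....
#.#..
..#.#
####.
#...#
step 1: ##..#
.#.#.
....#
..#..
#.###
step 2: .....
.###.
..##.
###..
..#..
step 3: .#.#.
.#.#.
#...#
.....
..#..
step 4: .#.#.
.#.#.
#...#
.....
..#..

7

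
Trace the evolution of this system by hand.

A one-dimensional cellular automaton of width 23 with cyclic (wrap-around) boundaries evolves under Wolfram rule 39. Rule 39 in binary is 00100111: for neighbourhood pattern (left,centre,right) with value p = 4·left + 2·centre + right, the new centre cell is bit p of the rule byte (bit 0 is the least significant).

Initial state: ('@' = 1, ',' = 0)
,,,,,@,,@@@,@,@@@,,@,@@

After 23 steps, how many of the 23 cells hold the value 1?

11

step 0: ,,,,,@,,@@@,@,@@@,,@,@@
step 1: ,@@@@@,@,,,@@@,,,,@@@,,
step 2: @,,,,,@@,@@,,,,@@@,,,,@
step 3: ,,@@@@,,@,,,@@@,,,,@@@,
step 4: @@,,,,,@@,@@,,,,@@@,,,,
step 5: ,,,@@@@,,@,,,@@@,,,,@@@
step 6: ,@@,,,,,@@,@@,,,,@@@,,,
step 7: @,,,@@@@,,@,,,@@@,,,,@@
step 8: ,,@@,,,,,@@,@@,,,,@@@,,
step 9: @@,,,@@@@,,@,,,@@@,,,,@
step 10: ,,,@@,,,,,@@,@@,,,,@@@,
step 11: @@@,,,@@@@,,@,,,@@@,,,,
step 12: ,,,,@@,,,,,@@,@@,,,,@@@
step 13: ,@@@,,,@@@@,,@,,,@@@,,,
step 14: @,,,,@@,,,,,@@,@@,,,,@@
step 15: ,,@@@,,,@@@@,,@,,,@@@,,
step 16: @@,,,,@@,,,,,@@,@@,,,,@
step 17: ,,,@@@,,,@@@@,,@,,,@@@,
step 18: @@@,,,,@@,,,,,@@,@@,,,,
step 19: ,,,,@@@,,,@@@@,,@,,,@@@
step 20: ,@@@,,,,@@,,,,,@@,@@,,,
step 21: @,,,,@@@,,,@@@@,,@,,,@@
step 22: ,,@@@,,,,@@,,,,,@@,@@,,
step 23: @@,,,,@@@,,,@@@@,,@,,,@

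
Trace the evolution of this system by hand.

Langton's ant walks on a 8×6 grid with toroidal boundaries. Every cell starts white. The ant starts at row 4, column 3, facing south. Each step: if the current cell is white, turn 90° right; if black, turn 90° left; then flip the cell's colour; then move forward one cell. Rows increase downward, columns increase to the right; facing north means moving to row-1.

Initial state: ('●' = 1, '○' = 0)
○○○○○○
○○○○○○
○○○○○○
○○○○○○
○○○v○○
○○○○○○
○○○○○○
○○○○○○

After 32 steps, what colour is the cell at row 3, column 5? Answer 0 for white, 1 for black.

0

gen 0: ○○○○○○
○○○○○○
○○○○○○
○○○○○○
○○○v○○
○○○○○○
○○○○○○
○○○○○○
gen 1: ○○○○○○
○○○○○○
○○○○○○
○○○○○○
○○<●○○
○○○○○○
○○○○○○
○○○○○○
gen 2: ○○○○○○
○○○○○○
○○○○○○
○○^○○○
○○●●○○
○○○○○○
○○○○○○
○○○○○○
gen 3: ○○○○○○
○○○○○○
○○○○○○
○○●>○○
○○●●○○
○○○○○○
○○○○○○
○○○○○○
gen 4: ○○○○○○
○○○○○○
○○○○○○
○○●●○○
○○●v○○
○○○○○○
○○○○○○
○○○○○○
gen 5: ○○○○○○
○○○○○○
○○○○○○
○○●●○○
○○●○>○
○○○○○○
○○○○○○
○○○○○○
gen 6: ○○○○○○
○○○○○○
○○○○○○
○○●●○○
○○●○●○
○○○○v○
○○○○○○
○○○○○○
gen 7: ○○○○○○
○○○○○○
○○○○○○
○○●●○○
○○●○●○
○○○<●○
○○○○○○
○○○○○○
gen 8: ○○○○○○
○○○○○○
○○○○○○
○○●●○○
○○●^●○
○○○●●○
○○○○○○
○○○○○○
gen 9: ○○○○○○
○○○○○○
○○○○○○
○○●●○○
○○●●>○
○○○●●○
○○○○○○
○○○○○○
gen 10: ○○○○○○
○○○○○○
○○○○○○
○○●●^○
○○●●○○
○○○●●○
○○○○○○
○○○○○○
gen 11: ○○○○○○
○○○○○○
○○○○○○
○○●●●>
○○●●○○
○○○●●○
○○○○○○
○○○○○○
gen 12: ○○○○○○
○○○○○○
○○○○○○
○○●●●●
○○●●○v
○○○●●○
○○○○○○
○○○○○○
gen 13: ○○○○○○
○○○○○○
○○○○○○
○○●●●●
○○●●<●
○○○●●○
○○○○○○
○○○○○○
gen 14: ○○○○○○
○○○○○○
○○○○○○
○○●●^●
○○●●●●
○○○●●○
○○○○○○
○○○○○○
gen 15: ○○○○○○
○○○○○○
○○○○○○
○○●<○●
○○●●●●
○○○●●○
○○○○○○
○○○○○○
gen 16: ○○○○○○
○○○○○○
○○○○○○
○○●○○●
○○●v●●
○○○●●○
○○○○○○
○○○○○○
gen 17: ○○○○○○
○○○○○○
○○○○○○
○○●○○●
○○●○>●
○○○●●○
○○○○○○
○○○○○○
gen 18: ○○○○○○
○○○○○○
○○○○○○
○○●○^●
○○●○○●
○○○●●○
○○○○○○
○○○○○○
gen 19: ○○○○○○
○○○○○○
○○○○○○
○○●○●>
○○●○○●
○○○●●○
○○○○○○
○○○○○○
gen 20: ○○○○○○
○○○○○○
○○○○○^
○○●○●○
○○●○○●
○○○●●○
○○○○○○
○○○○○○
gen 21: ○○○○○○
○○○○○○
>○○○○●
○○●○●○
○○●○○●
○○○●●○
○○○○○○
○○○○○○
gen 22: ○○○○○○
○○○○○○
●○○○○●
v○●○●○
○○●○○●
○○○●●○
○○○○○○
○○○○○○
gen 23: ○○○○○○
○○○○○○
●○○○○●
●○●○●<
○○●○○●
○○○●●○
○○○○○○
○○○○○○
gen 24: ○○○○○○
○○○○○○
●○○○○^
●○●○●●
○○●○○●
○○○●●○
○○○○○○
○○○○○○
gen 25: ○○○○○○
○○○○○○
●○○○<○
●○●○●●
○○●○○●
○○○●●○
○○○○○○
○○○○○○
gen 26: ○○○○○○
○○○○^○
●○○○●○
●○●○●●
○○●○○●
○○○●●○
○○○○○○
○○○○○○
gen 27: ○○○○○○
○○○○●>
●○○○●○
●○●○●●
○○●○○●
○○○●●○
○○○○○○
○○○○○○
gen 28: ○○○○○○
○○○○●●
●○○○●v
●○●○●●
○○●○○●
○○○●●○
○○○○○○
○○○○○○
gen 29: ○○○○○○
○○○○●●
●○○○<●
●○●○●●
○○●○○●
○○○●●○
○○○○○○
○○○○○○
gen 30: ○○○○○○
○○○○●●
●○○○○●
●○●○v●
○○●○○●
○○○●●○
○○○○○○
○○○○○○
gen 31: ○○○○○○
○○○○●●
●○○○○●
●○●○○>
○○●○○●
○○○●●○
○○○○○○
○○○○○○
gen 32: ○○○○○○
○○○○●●
●○○○○^
●○●○○○
○○●○○●
○○○●●○
○○○○○○
○○○○○○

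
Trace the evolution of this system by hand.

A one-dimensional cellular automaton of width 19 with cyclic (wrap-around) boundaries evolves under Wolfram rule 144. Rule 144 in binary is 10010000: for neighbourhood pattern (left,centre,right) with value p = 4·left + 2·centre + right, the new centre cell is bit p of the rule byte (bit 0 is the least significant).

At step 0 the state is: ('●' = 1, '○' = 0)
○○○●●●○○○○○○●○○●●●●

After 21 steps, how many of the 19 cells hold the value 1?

3

t=0: ○○○●●●○○○○○○●○○●●●●
t=1: ●○○○●○●○○○○○○●○○●●○
t=2: ○●○○○○○●○○○○○○●○○○○
t=3: ○○●○○○○○●○○○○○○●○○○
t=4: ○○○●○○○○○●○○○○○○●○○
t=5: ○○○○●○○○○○●○○○○○○●○
t=6: ○○○○○●○○○○○●○○○○○○●
t=7: ●○○○○○●○○○○○●○○○○○○
t=8: ○●○○○○○●○○○○○●○○○○○
t=9: ○○●○○○○○●○○○○○●○○○○
t=10: ○○○●○○○○○●○○○○○●○○○
t=11: ○○○○●○○○○○●○○○○○●○○
t=12: ○○○○○●○○○○○●○○○○○●○
t=13: ○○○○○○●○○○○○●○○○○○●
t=14: ●○○○○○○●○○○○○●○○○○○
t=15: ○●○○○○○○●○○○○○●○○○○
t=16: ○○●○○○○○○●○○○○○●○○○
t=17: ○○○●○○○○○○●○○○○○●○○
t=18: ○○○○●○○○○○○●○○○○○●○
t=19: ○○○○○●○○○○○○●○○○○○●
t=20: ●○○○○○●○○○○○○●○○○○○
t=21: ○●○○○○○●○○○○○○●○○○○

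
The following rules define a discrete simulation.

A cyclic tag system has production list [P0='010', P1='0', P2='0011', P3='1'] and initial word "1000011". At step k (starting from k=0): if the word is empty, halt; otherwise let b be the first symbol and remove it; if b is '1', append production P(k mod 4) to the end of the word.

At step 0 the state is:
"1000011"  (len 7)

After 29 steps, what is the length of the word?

k=0  "1000011"  (len 7)
k=1  "000011010"  (len 9)
k=2  "00011010"  (len 8)
k=3  "0011010"  (len 7)
k=4  "011010"  (len 6)
k=5  "11010"  (len 5)
k=6  "10100"  (len 5)
k=7  "01000011"  (len 8)
k=8  "1000011"  (len 7)
k=9  "000011010"  (len 9)
k=10  "00011010"  (len 8)
k=11  "0011010"  (len 7)
k=12  "011010"  (len 6)
k=13  "11010"  (len 5)
k=14  "10100"  (len 5)
k=15  "01000011"  (len 8)
k=16  "1000011"  (len 7)
k=17  "000011010"  (len 9)
k=18  "00011010"  (len 8)
k=19  "0011010"  (len 7)
k=20  "011010"  (len 6)
k=21  "11010"  (len 5)
k=22  "10100"  (len 5)
k=23  "01000011"  (len 8)
k=24  "1000011"  (len 7)
k=25  "000011010"  (len 9)
k=26  "00011010"  (len 8)
k=27  "0011010"  (len 7)
k=28  "011010"  (len 6)
k=29  "11010"  (len 5)

5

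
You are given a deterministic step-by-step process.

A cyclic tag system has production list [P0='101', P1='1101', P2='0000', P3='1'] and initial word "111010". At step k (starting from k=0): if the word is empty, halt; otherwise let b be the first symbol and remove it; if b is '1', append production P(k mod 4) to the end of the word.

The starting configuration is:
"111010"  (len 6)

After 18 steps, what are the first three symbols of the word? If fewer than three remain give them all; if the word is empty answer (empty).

k=0  "111010"  (len 6)
k=1  "11010101"  (len 8)
k=2  "10101011101"  (len 11)
k=3  "01010111010000"  (len 14)
k=4  "1010111010000"  (len 13)
k=5  "010111010000101"  (len 15)
k=6  "10111010000101"  (len 14)
k=7  "01110100001010000"  (len 17)
k=8  "1110100001010000"  (len 16)
k=9  "110100001010000101"  (len 18)
k=10  "101000010100001011101"  (len 21)
k=11  "010000101000010111010000"  (len 24)
k=12  "10000101000010111010000"  (len 23)
k=13  "0000101000010111010000101"  (len 25)
k=14  "000101000010111010000101"  (len 24)
k=15  "00101000010111010000101"  (len 23)
k=16  "0101000010111010000101"  (len 22)
k=17  "101000010111010000101"  (len 21)
k=18  "010000101110100001011101"  (len 24)

010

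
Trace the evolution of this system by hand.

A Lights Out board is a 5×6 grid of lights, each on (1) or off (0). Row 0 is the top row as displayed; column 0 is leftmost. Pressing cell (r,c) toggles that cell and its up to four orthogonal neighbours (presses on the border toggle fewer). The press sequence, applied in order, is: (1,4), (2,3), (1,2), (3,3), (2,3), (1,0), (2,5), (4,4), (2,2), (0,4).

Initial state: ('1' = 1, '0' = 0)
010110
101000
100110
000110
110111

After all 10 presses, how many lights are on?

step 0: 010110
101000
100110
000110
110111
step 1: 010100
101111
100100
000110
110111
step 2: 010100
101011
101010
000010
110111
step 3: 011100
110111
100010
000010
110111
step 4: 011100
110111
100110
001100
110011
step 5: 011100
110011
101000
001000
110011
step 6: 111100
000011
001000
001000
110011
step 7: 111100
000010
001011
001001
110011
step 8: 111100
000010
001011
001011
110100
step 9: 111100
001010
010111
000011
110100
step 10: 111011
001000
010111
000011
110100

15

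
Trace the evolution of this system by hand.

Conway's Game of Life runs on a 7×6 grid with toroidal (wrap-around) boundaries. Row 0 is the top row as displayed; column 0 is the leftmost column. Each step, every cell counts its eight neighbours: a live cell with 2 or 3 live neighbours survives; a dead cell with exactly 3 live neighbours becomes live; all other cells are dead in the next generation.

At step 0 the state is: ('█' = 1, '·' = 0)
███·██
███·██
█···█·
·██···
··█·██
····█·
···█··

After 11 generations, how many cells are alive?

[0] ███·██
███·██
█···█·
·██···
··█·██
····█·
···█··
[1] ······
··█···
····█·
███·█·
·██·██
····██
████··
[2] ···█··
······
··█··█
█·█·█·
··█···
······
██████
[3] ██·█·█
······
·█·█·█
··█··█
·█·█··
█···██
██████
[4] ···█··
·█···█
█·█·█·
·█·█··
·███··
······
······
[5] ······
██████
█·████
█···█·
·█·█··
··█···
······
[6] ██████
······
······
█·····
·███··
··█···
······
[7] ██████
██████
······
·██···
·███··
·███··
█···██
[8] ······
······
····██
·█·█··
█·····
·····█
······
[9] ······
······
····█·
█···██
█·····
······
······
[10] ······
······
····█·
█···█·
█·····
······
······
[11] ······
······
·····█
······
·····█
······
······

2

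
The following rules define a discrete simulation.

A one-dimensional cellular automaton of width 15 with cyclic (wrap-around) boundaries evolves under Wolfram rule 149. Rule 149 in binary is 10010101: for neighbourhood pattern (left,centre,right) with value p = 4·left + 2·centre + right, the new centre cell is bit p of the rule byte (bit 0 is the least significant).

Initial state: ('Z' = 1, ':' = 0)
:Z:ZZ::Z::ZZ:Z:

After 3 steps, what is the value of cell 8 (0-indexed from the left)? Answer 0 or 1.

t=0: :Z:ZZ::Z::ZZ:Z:
t=1: :Z:::Z:ZZ::::ZZ
t=2: :ZZZ:Z:::ZZZ:::
t=3: ::Z::ZZZ::Z:ZZZ

0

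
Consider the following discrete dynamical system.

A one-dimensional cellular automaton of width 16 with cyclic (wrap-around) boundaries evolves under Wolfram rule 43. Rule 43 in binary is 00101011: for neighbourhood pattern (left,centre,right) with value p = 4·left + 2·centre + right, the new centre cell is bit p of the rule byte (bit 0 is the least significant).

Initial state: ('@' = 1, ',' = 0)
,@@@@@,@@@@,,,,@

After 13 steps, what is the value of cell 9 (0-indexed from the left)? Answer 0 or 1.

t=0: ,@@@@@,@@@@,,,,@
t=1: @@,,,,@@,,,,@@@,
t=2: @,,@@@@,,@@@@,,@
t=3: ,,@@,,,,@@,,,,@@
t=4: ,@@,,@@@@,,@@@@,
t=5: @@,,@@,,,,@@,,,,
t=6: @,,@@,,@@@@,,@@@
t=7: ,,@@,,@@,,,,@@,,
t=8: @@@,,@@,,@@@@,,@
t=9: ,,,,@@,,@@,,,,@@
t=10: ,@@@@,,@@,,@@@@,
t=11: @@,,,,@@,,@@,,,,
t=12: @,,@@@@,,@@,,@@@
t=13: ,,@@,,,,@@,,@@,,

1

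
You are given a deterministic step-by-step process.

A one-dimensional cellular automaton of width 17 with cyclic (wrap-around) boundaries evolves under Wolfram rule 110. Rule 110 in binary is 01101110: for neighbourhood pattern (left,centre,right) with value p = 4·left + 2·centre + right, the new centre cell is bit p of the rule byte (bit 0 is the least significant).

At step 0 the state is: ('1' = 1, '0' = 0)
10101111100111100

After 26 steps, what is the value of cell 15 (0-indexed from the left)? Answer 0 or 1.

1

k=0  10101111100111100
k=1  11111000101100101
k=2  00001001111101111
k=3  00011011000111001
k=4  00111111001101011
k=5  01100001011111111
k=6  11100011110000001
k=7  00100110010000011
k=8  01101110110000111
k=9  11111011110001101
k=10  00001110010011111
k=11  00011010110110001
k=12  00111111111110011
k=13  01100000000010111
k=14  11100000000111101
k=15  00100000001100111
k=16  01100000011101101
k=17  11100000110111111
k=18  00100001111100000
k=19  01100011000100000
k=20  11100111001100000
k=21  10101101011100001
k=22  11111111110100011
k=23  00000000011100110
k=24  00000000110101110
k=25  00000001111111010
k=26  00000011000001110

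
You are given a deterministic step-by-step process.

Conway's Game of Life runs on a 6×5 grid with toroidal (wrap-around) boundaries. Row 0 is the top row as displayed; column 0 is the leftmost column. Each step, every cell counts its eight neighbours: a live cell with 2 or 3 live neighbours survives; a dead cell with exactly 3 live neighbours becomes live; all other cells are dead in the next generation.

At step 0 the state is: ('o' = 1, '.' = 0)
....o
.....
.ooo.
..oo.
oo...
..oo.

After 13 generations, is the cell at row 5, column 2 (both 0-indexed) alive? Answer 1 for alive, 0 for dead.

0

step 0: ....o
.....
.ooo.
..oo.
oo...
..oo.
step 1: ...o.
..oo.
.o.o.
o..oo
.o..o
ooooo
step 2: o....
...oo
oo...
.o.o.
.....
.o...
step 3: o...o
.o..o
oo.o.
ooo..
..o..
.....
step 4: o...o
.ooo.
...o.
o..oo
..o..
.....
step 5: ooooo
oooo.
oo...
..ooo
...oo
.....
step 6: .....
.....
.....
.oo..
..o.o
.o...
step 7: .....
.....
.....
.ooo.
o.oo.
.....
step 8: .....
.....
..o..
.o.oo
...oo
.....
step 9: .....
.....
..oo.
o...o
o.ooo
.....
step 10: .....
.....
...oo
o....
oo.o.
...oo
step 11: .....
.....
....o
oooo.
oooo.
o.ooo
step 12: ...oo
.....
ooooo
.....
.....
o....
step 13: ....o
.o...
ooooo
ooooo
.....
....o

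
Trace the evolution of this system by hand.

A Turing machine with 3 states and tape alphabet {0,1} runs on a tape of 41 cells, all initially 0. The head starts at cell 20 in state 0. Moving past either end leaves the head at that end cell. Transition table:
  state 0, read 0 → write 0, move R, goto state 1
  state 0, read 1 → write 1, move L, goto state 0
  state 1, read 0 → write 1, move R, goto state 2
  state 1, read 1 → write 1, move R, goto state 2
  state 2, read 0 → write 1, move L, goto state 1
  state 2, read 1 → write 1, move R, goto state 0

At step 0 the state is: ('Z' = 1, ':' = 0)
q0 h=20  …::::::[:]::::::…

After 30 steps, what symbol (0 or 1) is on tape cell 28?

0) q0 h=20  …::::::[:]::::::…
1) q1 h=21  …::::::[:]::::::…
2) q2 h=22  …:::::Z[:]::::::…
3) q1 h=21  …::::::[Z]Z:::::…
4) q2 h=22  …:::::Z[Z]::::::…
5) q0 h=23  …::::ZZ[:]::::::…
6) q1 h=24  …:::ZZ:[:]::::::…
7) q2 h=25  …::ZZ:Z[:]::::::…
8) q1 h=24  …:::ZZ:[Z]Z:::::…
9) q2 h=25  …::ZZ:Z[Z]::::::…
10) q0 h=26  …:ZZ:ZZ[:]::::::…
11) q1 h=27  …ZZ:ZZ:[:]::::::…
12) q2 h=28  …Z:ZZ:Z[:]::::::…
13) q1 h=27  …ZZ:ZZ:[Z]Z:::::…
14) q2 h=28  …Z:ZZ:Z[Z]::::::…
15) q0 h=29  …:ZZ:ZZ[:]::::::…
16) q1 h=30  …ZZ:ZZ:[:]::::::…
17) q2 h=31  …Z:ZZ:Z[:]::::::…
18) q1 h=30  …ZZ:ZZ:[Z]Z:::::…
19) q2 h=31  …Z:ZZ:Z[Z]::::::…
20) q0 h=32  …:ZZ:ZZ[:]::::::…
21) q1 h=33  …ZZ:ZZ:[:]::::::…
22) q2 h=34  …Z:ZZ:Z[:]::::::|
23) q1 h=33  …ZZ:ZZ:[Z]Z:::::…
24) q2 h=34  …Z:ZZ:Z[Z]::::::|
25) q0 h=35  …:ZZ:ZZ[:]:::::|
26) q1 h=36  …ZZ:ZZ:[:]::::|
27) q2 h=37  …Z:ZZ:Z[:]:::|
28) q1 h=36  …ZZ:ZZ:[Z]Z:::|
29) q2 h=37  …Z:ZZ:Z[Z]:::|
30) q0 h=38  …:ZZ:ZZ[:]::|

1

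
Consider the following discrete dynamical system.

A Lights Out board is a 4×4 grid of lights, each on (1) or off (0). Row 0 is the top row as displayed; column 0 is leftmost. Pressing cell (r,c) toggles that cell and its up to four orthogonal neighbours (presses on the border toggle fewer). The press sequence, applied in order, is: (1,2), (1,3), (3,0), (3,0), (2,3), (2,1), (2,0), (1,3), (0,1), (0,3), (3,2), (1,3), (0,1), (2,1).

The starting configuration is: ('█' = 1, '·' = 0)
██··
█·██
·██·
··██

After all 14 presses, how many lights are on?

t=0: ██··
█·██
·██·
··██
t=1: ███·
██··
·█··
··██
t=2: ████
████
·█·█
··██
t=3: ████
████
██·█
████
t=4: ████
████
·█·█
··██
t=5: ████
███·
·██·
··█·
t=6: ████
█·█·
█···
·██·
t=7: ████
··█·
·█··
███·
t=8: ███·
···█
·█·█
███·
t=9: ····
·█·█
·█·█
███·
t=10: ··██
·█··
·█·█
███·
t=11: ··██
·█··
·███
█··█
t=12: ··█·
·███
·██·
█··█
t=13: ██··
··██
·██·
█··█
t=14: ██··
·███
█···
██·█

9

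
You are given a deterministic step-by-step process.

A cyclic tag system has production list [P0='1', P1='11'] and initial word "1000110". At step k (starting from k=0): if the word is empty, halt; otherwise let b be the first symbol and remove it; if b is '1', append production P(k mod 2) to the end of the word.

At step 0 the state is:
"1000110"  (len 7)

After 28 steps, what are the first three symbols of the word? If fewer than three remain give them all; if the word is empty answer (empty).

111

step 0: "1000110"  (len 7)
step 1: "0001101"  (len 7)
step 2: "001101"  (len 6)
step 3: "01101"  (len 5)
step 4: "1101"  (len 4)
step 5: "1011"  (len 4)
step 6: "01111"  (len 5)
step 7: "1111"  (len 4)
step 8: "11111"  (len 5)
step 9: "11111"  (len 5)
step 10: "111111"  (len 6)
step 11: "111111"  (len 6)
step 12: "1111111"  (len 7)
step 13: "1111111"  (len 7)
step 14: "11111111"  (len 8)
step 15: "11111111"  (len 8)
step 16: "111111111"  (len 9)
step 17: "111111111"  (len 9)
step 18: "1111111111"  (len 10)
step 19: "1111111111"  (len 10)
step 20: "11111111111"  (len 11)
step 21: "11111111111"  (len 11)
step 22: "111111111111"  (len 12)
step 23: "111111111111"  (len 12)
step 24: "1111111111111"  (len 13)
step 25: "1111111111111"  (len 13)
step 26: "11111111111111"  (len 14)
step 27: "11111111111111"  (len 14)
step 28: "111111111111111"  (len 15)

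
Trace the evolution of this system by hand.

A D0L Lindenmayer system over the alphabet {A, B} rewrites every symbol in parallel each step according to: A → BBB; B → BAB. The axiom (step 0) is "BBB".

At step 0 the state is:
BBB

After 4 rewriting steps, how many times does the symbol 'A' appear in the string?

60

step 0: BBB
step 1: BABBABBAB
step 2: BABBBBBABBABBBBBABBABBBBBAB
step 3: BABBBBBABBABBABBABBABBBBBABBABBBBBABBABBABBABBABBBBBABBABBBBBABBABBABBABBABBBBBAB
step 4: BABBBBBABBABBABBABBABBBBBABBABBBBBABBABBBBBABBABBBBBABBABB…BBABBABBBBBABBABBBBBABBABBBBBABBABBBBBABBABBABBABBABBBBBAB  (len 243)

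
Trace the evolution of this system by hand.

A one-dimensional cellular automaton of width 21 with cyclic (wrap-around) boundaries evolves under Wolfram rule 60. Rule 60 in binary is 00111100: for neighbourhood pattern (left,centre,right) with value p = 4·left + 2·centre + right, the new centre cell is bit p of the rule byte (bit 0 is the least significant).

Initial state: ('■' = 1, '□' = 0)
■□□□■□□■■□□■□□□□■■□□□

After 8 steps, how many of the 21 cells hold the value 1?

k=0  ■□□□■□□■■□□■□□□□■■□□□
k=1  ■■□□■■□■□■□■■□□□■□■□□
k=2  ■□■□■□■■■■■■□■□□■■■■□
k=3  ■■■■■■■□□□□□■■■□■□□□■
k=4  □□□□□□□■□□□□■□□■■■□□■
k=5  ■□□□□□□■■□□□■■□■□□■□■
k=6  □■□□□□□■□■□□■□■■■□■■■
k=7  ■■■□□□□■■■■□■■■□□■■□□
k=8  ■□□■□□□■□□□■■□□■□■□■□

8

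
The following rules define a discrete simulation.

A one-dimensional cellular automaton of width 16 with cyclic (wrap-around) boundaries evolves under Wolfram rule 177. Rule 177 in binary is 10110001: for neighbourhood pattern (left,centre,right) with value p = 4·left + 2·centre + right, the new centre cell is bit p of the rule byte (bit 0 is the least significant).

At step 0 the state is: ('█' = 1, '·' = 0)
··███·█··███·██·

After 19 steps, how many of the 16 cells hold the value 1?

t=0: ··███·█··███·██·
t=1: █··█·█·█··█·█··█
t=2: ·█··█·█·█··█·█··
t=3: ··█··█·█·█··█·██
t=4: █··█··█·█·█··█··
t=5: ·█··█··█·█·█··█·
t=6: ··█··█··█·█·█··█
t=7: █··█··█··█·█·█··
t=8: ·█··█··█··█·█·█·
t=9: ··█··█··█··█·█·█
t=10: █··█··█··█··█·█·
t=11: ·█··█··█··█··█·█
t=12: █·█··█··█··█··█·
t=13: ·█·█··█··█··█··█
t=14: █·█·█··█··█··█··
t=15: ·█·█·█··█··█··█·
t=16: ··█·█·█··█··█··█
t=17: █··█·█·█··█··█··
t=18: ·█··█·█·█··█··█·
t=19: ··█··█·█·█··█··█

6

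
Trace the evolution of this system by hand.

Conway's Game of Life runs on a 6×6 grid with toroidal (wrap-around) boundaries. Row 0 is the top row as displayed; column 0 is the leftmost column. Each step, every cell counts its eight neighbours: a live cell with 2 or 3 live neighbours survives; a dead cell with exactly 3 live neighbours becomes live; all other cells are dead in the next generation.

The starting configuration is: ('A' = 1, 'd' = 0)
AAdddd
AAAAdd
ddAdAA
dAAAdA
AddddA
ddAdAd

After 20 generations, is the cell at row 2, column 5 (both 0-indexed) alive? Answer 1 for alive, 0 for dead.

0

[0] AAdddd
AAAAdd
ddAdAA
dAAAdA
AddddA
ddAdAd
[1] AddddA
dddAAd
dddddA
dAAAdd
AddddA
dddddd
[2] ddddAA
AdddAd
dddddd
dAAdAA
AAAddd
dddddd
[3] ddddAA
ddddAd
AAdAAd
ddAAdA
AdAAdA
AAdddA
[4] ddddAd
Addddd
AAdddd
dddddd
dddAdd
dAAAdd
[5] dAAAdd
AAdddA
AAdddd
dddddd
dddAdd
ddAAAd
[6] dddddA
dddddA
dAdddA
dddddd
ddAAAd
dAddAd
[7] AdddAA
ddddAA
Addddd
ddAAAd
ddAAAd
ddAdAA
[8] Addddd
ddddAd
dddddd
dAAdAA
dAdddd
AAAddd
[9] AddddA
dddddd
dddAAA
AAAddd
dddAdA
AdAddd
[10] AAdddA
Addddd
AAAAAA
AAAddd
dddAdA
AAddAd
[11] dddddd
dddAdd
dddAAd
dddddd
dddAAA
dAAdAd
[12] ddAAdd
dddAAd
dddAAd
dddddA
ddAAAA
ddAdAA
[13] ddAddA
dddddd
dddAdA
ddAddA
AdAddd
dAdddA
[14] Addddd
ddddAd
ddddAd
AAAAAA
AdAddA
dAAddA
[15] AAdddA
dddddA
AAAddd
ddAddd
dddddd
ddAddA
[16] dAddAA
ddAddA
AAAddd
ddAddd
dddddd
dAdddA
[17] dAAdAA
ddAAAA
AdAAdd
ddAddd
dddddd
ddddAA
[18] dAAddd
dddddd
dddddA
dAAAdd
dddddd
AddAAA
[19] AAAAAA
dddddd
ddAddd
ddAddd
AAdddA
AAAAAA
[20] dddddd
AdddAA
dddddd
AdAddd
dddddd
dddddd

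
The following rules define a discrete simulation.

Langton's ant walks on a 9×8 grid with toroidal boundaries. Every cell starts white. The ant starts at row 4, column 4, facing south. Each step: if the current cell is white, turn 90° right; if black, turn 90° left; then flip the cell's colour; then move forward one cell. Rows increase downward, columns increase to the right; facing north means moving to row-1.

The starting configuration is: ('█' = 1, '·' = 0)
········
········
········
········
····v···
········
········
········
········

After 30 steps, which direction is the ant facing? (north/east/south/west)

step 0: ········
········
········
········
····v···
········
········
········
········
step 1: ········
········
········
········
···<█···
········
········
········
········
step 2: ········
········
········
···^····
···██···
········
········
········
········
step 3: ········
········
········
···█>···
···██···
········
········
········
········
step 4: ········
········
········
···██···
···█v···
········
········
········
········
step 5: ········
········
········
···██···
···█·>··
········
········
········
········
step 6: ········
········
········
···██···
···█·█··
·····v··
········
········
········
step 7: ········
········
········
···██···
···█·█··
····<█··
········
········
········
step 8: ········
········
········
···██···
···█^█··
····██··
········
········
········
step 9: ········
········
········
···██···
···██>··
····██··
········
········
········
step 10: ········
········
········
···██^··
···██···
····██··
········
········
········
step 11: ········
········
········
···███>·
···██···
····██··
········
········
········
step 12: ········
········
········
···████·
···██·v·
····██··
········
········
········
step 13: ········
········
········
···████·
···██<█·
····██··
········
········
········
step 14: ········
········
········
···██^█·
···████·
····██··
········
········
········
step 15: ········
········
········
···█<·█·
···████·
····██··
········
········
········
step 16: ········
········
········
···█··█·
···█v██·
····██··
········
········
········
step 17: ········
········
········
···█··█·
···█·>█·
····██··
········
········
········
step 18: ········
········
········
···█·^█·
···█··█·
····██··
········
········
········
step 19: ········
········
········
···█·█>·
···█··█·
····██··
········
········
········
step 20: ········
········
······^·
···█·█··
···█··█·
····██··
········
········
········
step 21: ········
········
······█>
···█·█··
···█··█·
····██··
········
········
········
step 22: ········
········
······██
···█·█·v
···█··█·
····██··
········
········
········
step 23: ········
········
······██
···█·█<█
···█··█·
····██··
········
········
········
step 24: ········
········
······^█
···█·███
···█··█·
····██··
········
········
········
step 25: ········
········
·····<·█
···█·███
···█··█·
····██··
········
········
········
step 26: ········
·····^··
·····█·█
···█·███
···█··█·
····██··
········
········
········
step 27: ········
·····█>·
·····█·█
···█·███
···█··█·
····██··
········
········
········
step 28: ········
·····██·
·····█v█
···█·███
···█··█·
····██··
········
········
········
step 29: ········
·····██·
·····<██
···█·███
···█··█·
····██··
········
········
········
step 30: ········
·····██·
······██
···█·v██
···█··█·
····██··
········
········
········

south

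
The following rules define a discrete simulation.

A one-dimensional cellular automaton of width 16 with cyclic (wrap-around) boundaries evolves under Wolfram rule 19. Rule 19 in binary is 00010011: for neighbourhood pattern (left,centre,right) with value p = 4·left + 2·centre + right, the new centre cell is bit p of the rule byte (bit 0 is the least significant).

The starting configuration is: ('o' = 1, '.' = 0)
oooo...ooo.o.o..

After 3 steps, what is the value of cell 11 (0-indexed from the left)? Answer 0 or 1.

step 0: oooo...ooo.o.o..
step 1: ....ooo.......oo
step 2: oooo...ooooooo..
step 3: ....ooo.......oo

0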